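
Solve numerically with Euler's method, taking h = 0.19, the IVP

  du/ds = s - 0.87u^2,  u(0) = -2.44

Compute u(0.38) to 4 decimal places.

Euler: u_{n+1} = u_n + h·f(s_n, u_n).
s=0.000000, u=-2.440000: f=-5.179632 → u ← -2.440000 + 0.19·(-5.179632) = -3.424130
s=0.190000, u=-3.424130: f=-10.010460 → u ← -3.424130 + 0.19·(-10.010460) = -5.326118
u(0.38) ≈ -5.3261

-5.3261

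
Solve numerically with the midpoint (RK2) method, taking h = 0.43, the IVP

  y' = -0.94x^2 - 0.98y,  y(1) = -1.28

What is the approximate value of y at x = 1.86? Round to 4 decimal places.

Midpoint: k1 = f(x_n, y_n); k2 = f(x_n + h/2, y_n + (h/2)·k1); y_{n+1} = y_n + h·k2.
x=1.000000, y=-1.280000:
  k1 = f(1.000000, -1.280000) = 0.314400
  k2 = f(1.215000, -1.212404) = -0.199496
  y ← -1.280000 + 0.43·(-0.199496) = -1.365783
x=1.430000, y=-1.365783:
  k1 = f(1.430000, -1.365783) = -0.583739
  k2 = f(1.645000, -1.491287) = -1.082202
  y ← -1.365783 + 0.43·(-1.082202) = -1.831130
y(1.86) ≈ -1.8311

-1.8311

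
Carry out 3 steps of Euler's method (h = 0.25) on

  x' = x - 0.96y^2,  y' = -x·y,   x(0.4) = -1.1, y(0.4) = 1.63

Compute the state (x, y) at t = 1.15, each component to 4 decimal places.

-6.7827, 5.8983

Euler on (x,y): x_{n+1} = x_n + h·x', y_{n+1} = y_n + h·y'.
0.400000: (-1.100000, 1.630000); f=(-3.650624, 1.793000) → (-2.012656, 2.078250)
0.650000: (-2.012656, 2.078250); f=(-6.159014, 4.182802) → (-3.552410, 3.123951)
0.900000: (-3.552410, 3.123951); f=(-12.921114, 11.097552) → (-6.782688, 5.898339)
(x(1.15), y(1.15)) ≈ (-6.7827, 5.8983)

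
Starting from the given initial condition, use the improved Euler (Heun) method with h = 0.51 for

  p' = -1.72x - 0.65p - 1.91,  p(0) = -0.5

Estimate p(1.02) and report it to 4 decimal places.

Heun: k1 = f(x_n, p_n); k2 = f(x_n + h, p_n + h·k1); p_{n+1} = p_n + (h/2)·(k1 + k2).
x=0.000000, p=-0.500000:
  k1 = f(0.000000, -0.500000) = -1.585000
  k2 = f(0.510000, -1.308350) = -1.936773
  p ← -0.500000 + (0.51/2)·(-1.585000 + (-1.936773)) = -1.398052
x=0.510000, p=-1.398052:
  k1 = f(0.510000, -1.398052) = -1.878466
  k2 = f(1.020000, -2.356070) = -2.132955
  p ← -1.398052 + (0.51/2)·(-1.878466 + (-2.132955)) = -2.420964
p(1.02) ≈ -2.4210

-2.4210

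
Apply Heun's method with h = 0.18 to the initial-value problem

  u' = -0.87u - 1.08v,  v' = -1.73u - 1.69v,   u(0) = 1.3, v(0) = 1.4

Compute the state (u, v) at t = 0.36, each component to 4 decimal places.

Heun on (u,v): k1 = f(t_n, state_n); k2 = f(t_n + h, state_n + h·k1); state_{n+1} = state_n + (h/2)·(k1 + k2).
0.000000: (1.300000, 1.400000)
  k1 = (-2.643000, -4.615000)
  predictor → (0.824260, 0.569300)
  k2 = (-1.331950, -2.388087)
  → (0.942254, 0.769722)
0.180000: (0.942254, 0.769722)
  k1 = (-1.651061, -2.930931)
  predictor → (0.645063, 0.242155)
  k2 = (-0.822732, -1.525201)
  → (0.719613, 0.368670)
(u(0.36), v(0.36)) ≈ (0.7196, 0.3687)

0.7196, 0.3687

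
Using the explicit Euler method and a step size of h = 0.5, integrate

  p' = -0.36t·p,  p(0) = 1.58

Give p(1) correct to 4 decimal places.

1.4378

Euler: p_{n+1} = p_n + h·f(t_n, p_n).
t=0.000000, p=1.580000: f=0.000000 → p ← 1.580000 + 0.5·0.000000 = 1.580000
t=0.500000, p=1.580000: f=-0.284400 → p ← 1.580000 + 0.5·(-0.284400) = 1.437800
p(1) ≈ 1.4378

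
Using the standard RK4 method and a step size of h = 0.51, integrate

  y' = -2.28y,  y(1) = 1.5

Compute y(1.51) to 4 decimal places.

RK4: k1 = f(t_n, y_n); k2 = f(t_n + h/2, y_n + (h/2)·k1); k3 = f(t_n + h/2, y_n + (h/2)·k2); k4 = f(t_n + h, y_n + h·k3); y_{n+1} = y_n + (h/6)·(k1 + 2k2 + 2k3 + k4).
t=1.000000, y=1.500000:
  k1 = f(1.000000, 1.500000) = -3.420000
  k2 = f(1.255000, 0.627900) = -1.431612
  k3 = f(1.255000, 1.134939) = -2.587661
  k4 = f(1.510000, 0.180293) = -0.411068
  y ← 1.500000 + (0.51/6)·(k1 + 2k2 + 2k3 + k4) = 0.491083
y(1.51) ≈ 0.4911

0.4911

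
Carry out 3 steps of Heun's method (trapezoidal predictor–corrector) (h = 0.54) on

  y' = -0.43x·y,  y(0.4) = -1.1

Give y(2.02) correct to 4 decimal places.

Heun: k1 = f(x_n, y_n); k2 = f(x_n + h, y_n + h·k1); y_{n+1} = y_n + (h/2)·(k1 + k2).
x=0.400000, y=-1.100000:
  k1 = f(0.400000, -1.100000) = 0.189200
  k2 = f(0.940000, -0.997832) = 0.403324
  y ← -1.100000 + (0.54/2)·(0.189200 + 0.403324) = -0.940019
x=0.940000, y=-0.940019:
  k1 = f(0.940000, -0.940019) = 0.379956
  k2 = f(1.480000, -0.734843) = 0.467654
  y ← -0.940019 + (0.54/2)·(0.379956 + 0.467654) = -0.711164
x=1.480000, y=-0.711164:
  k1 = f(1.480000, -0.711164) = 0.452585
  k2 = f(2.020000, -0.466768) = 0.405435
  y ← -0.711164 + (0.54/2)·(0.452585 + 0.405435) = -0.479499
y(2.02) ≈ -0.4795

-0.4795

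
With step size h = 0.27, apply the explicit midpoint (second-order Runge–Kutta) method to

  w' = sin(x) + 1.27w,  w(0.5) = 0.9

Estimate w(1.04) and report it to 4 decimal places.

2.2684

Midpoint: k1 = f(x_n, w_n); k2 = f(x_n + h/2, w_n + (h/2)·k1); w_{n+1} = w_n + h·k2.
x=0.500000, w=0.900000:
  k1 = f(0.500000, 0.900000) = 1.622426
  k2 = f(0.635000, 1.119027) = 2.014342
  w ← 0.900000 + 0.27·2.014342 = 1.443872
x=0.770000, w=1.443872:
  k1 = f(0.770000, 1.443872) = 2.529853
  k2 = f(0.905000, 1.785403) = 3.053886
  w ← 1.443872 + 0.27·3.053886 = 2.268422
w(1.04) ≈ 2.2684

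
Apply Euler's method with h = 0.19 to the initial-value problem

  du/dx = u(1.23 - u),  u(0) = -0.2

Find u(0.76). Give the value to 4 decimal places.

-0.5551

Euler: u_{n+1} = u_n + h·f(x_n, u_n).
x=0.000000, u=-0.200000: f=-0.286000 → u ← -0.200000 + 0.19·(-0.286000) = -0.254340
x=0.190000, u=-0.254340: f=-0.377527 → u ← -0.254340 + 0.19·(-0.377527) = -0.326070
x=0.380000, u=-0.326070: f=-0.507388 → u ← -0.326070 + 0.19·(-0.507388) = -0.422474
x=0.570000, u=-0.422474: f=-0.698127 → u ← -0.422474 + 0.19·(-0.698127) = -0.555118
u(0.76) ≈ -0.5551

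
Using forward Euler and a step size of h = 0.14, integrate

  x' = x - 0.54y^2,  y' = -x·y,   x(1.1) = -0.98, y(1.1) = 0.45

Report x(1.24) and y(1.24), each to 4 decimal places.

Euler on (x,y): x_{n+1} = x_n + h·x', y_{n+1} = y_n + h·y'.
1.100000: (-0.980000, 0.450000); f=(-1.089350, 0.441000) → (-1.132509, 0.511740)
(x(1.24), y(1.24)) ≈ (-1.1325, 0.5117)

-1.1325, 0.5117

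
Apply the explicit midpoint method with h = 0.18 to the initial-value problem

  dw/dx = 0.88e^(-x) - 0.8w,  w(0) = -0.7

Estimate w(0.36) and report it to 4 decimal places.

-0.2985

Midpoint: k1 = f(x_n, w_n); k2 = f(x_n + h/2, w_n + (h/2)·k1); w_{n+1} = w_n + h·k2.
x=0.000000, w=-0.700000:
  k1 = f(0.000000, -0.700000) = 1.440000
  k2 = f(0.090000, -0.570400) = 1.260579
  w ← -0.700000 + 0.18·1.260579 = -0.473096
x=0.180000, w=-0.473096:
  k1 = f(0.180000, -0.473096) = 1.113514
  k2 = f(0.270000, -0.372879) = 0.970077
  w ← -0.473096 + 0.18·0.970077 = -0.298482
w(0.36) ≈ -0.2985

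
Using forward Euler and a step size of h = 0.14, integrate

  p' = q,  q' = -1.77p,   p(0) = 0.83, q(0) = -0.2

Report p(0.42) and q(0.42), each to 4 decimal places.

Euler on (p,q): p_{n+1} = p_n + h·p', q_{n+1} = q_n + h·q'.
0.000000: (0.830000, -0.200000); f=(-0.200000, -1.469100) → (0.802000, -0.405674)
0.140000: (0.802000, -0.405674); f=(-0.405674, -1.419540) → (0.745206, -0.604410)
0.280000: (0.745206, -0.604410); f=(-0.604410, -1.319014) → (0.660588, -0.789072)
(p(0.42), q(0.42)) ≈ (0.6606, -0.7891)

0.6606, -0.7891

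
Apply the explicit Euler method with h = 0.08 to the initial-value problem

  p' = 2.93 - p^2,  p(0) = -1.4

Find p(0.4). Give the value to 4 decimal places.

Euler: p_{n+1} = p_n + h·f(x_n, p_n).
x=0.000000, p=-1.400000: f=0.970000 → p ← -1.400000 + 0.08·0.970000 = -1.322400
x=0.080000, p=-1.322400: f=1.181258 → p ← -1.322400 + 0.08·1.181258 = -1.227899
x=0.160000, p=-1.227899: f=1.422263 → p ← -1.227899 + 0.08·1.422263 = -1.114118
x=0.240000, p=-1.114118: f=1.688740 → p ← -1.114118 + 0.08·1.688740 = -0.979019
x=0.320000, p=-0.979019: f=1.971522 → p ← -0.979019 + 0.08·1.971522 = -0.821297
p(0.4) ≈ -0.8213

-0.8213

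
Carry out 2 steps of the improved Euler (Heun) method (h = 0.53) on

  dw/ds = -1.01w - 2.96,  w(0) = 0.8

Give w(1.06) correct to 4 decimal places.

-1.5517

Heun: k1 = f(s_n, w_n); k2 = f(s_n + h, w_n + h·k1); w_{n+1} = w_n + (h/2)·(k1 + k2).
s=0.000000, w=0.800000:
  k1 = f(0.000000, 0.800000) = -3.768000
  k2 = f(0.530000, -1.197040) = -1.750990
  w ← 0.800000 + (0.53/2)·(-3.768000 + (-1.750990)) = -0.662532
s=0.530000, w=-0.662532:
  k1 = f(0.530000, -0.662532) = -2.290842
  k2 = f(1.060000, -1.876679) = -1.064554
  w ← -0.662532 + (0.53/2)·(-2.290842 + (-1.064554)) = -1.551712
w(1.06) ≈ -1.5517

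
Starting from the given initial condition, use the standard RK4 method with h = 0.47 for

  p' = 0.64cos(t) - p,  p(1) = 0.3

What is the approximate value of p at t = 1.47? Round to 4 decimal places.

RK4: k1 = f(t_n, p_n); k2 = f(t_n + h/2, p_n + (h/2)·k1); k3 = f(t_n + h/2, p_n + (h/2)·k2); k4 = f(t_n + h, p_n + h·k3); p_{n+1} = p_n + (h/6)·(k1 + 2k2 + 2k3 + k4).
t=1.000000, p=0.300000:
  k1 = f(1.000000, 0.300000) = 0.045793
  k2 = f(1.235000, 0.310761) = -0.099868
  k3 = f(1.235000, 0.276531) = -0.065638
  k4 = f(1.470000, 0.269150) = -0.204750
  p ← 0.300000 + (0.47/6)·(k1 + 2k2 + 2k3 + k4) = 0.261619
p(1.47) ≈ 0.2616

0.2616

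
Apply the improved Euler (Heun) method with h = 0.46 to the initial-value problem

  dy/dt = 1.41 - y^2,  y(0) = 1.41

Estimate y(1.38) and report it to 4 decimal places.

1.2163

Heun: k1 = f(t_n, y_n); k2 = f(t_n + h, y_n + h·k1); y_{n+1} = y_n + (h/2)·(k1 + k2).
t=0.000000, y=1.410000:
  k1 = f(0.000000, 1.410000) = -0.578100
  k2 = f(0.460000, 1.144074) = 0.101095
  y ← 1.410000 + (0.46/2)·(-0.578100 + 0.101095) = 1.300289
t=0.460000, y=1.300289:
  k1 = f(0.460000, 1.300289) = -0.280751
  k2 = f(0.920000, 1.171143) = 0.038423
  y ← 1.300289 + (0.46/2)·(-0.280751 + 0.038423) = 1.244553
t=0.920000, y=1.244553:
  k1 = f(0.920000, 1.244553) = -0.138913
  k2 = f(1.380000, 1.180653) = 0.016058
  y ← 1.244553 + (0.46/2)·(-0.138913 + 0.016058) = 1.216297
y(1.38) ≈ 1.2163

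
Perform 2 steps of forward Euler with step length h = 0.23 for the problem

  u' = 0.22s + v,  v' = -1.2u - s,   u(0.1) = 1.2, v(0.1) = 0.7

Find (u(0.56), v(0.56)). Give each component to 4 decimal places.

1.4623, -0.1071

Euler on (u,v): u_{n+1} = u_n + h·u', v_{n+1} = v_n + h·v'.
0.100000: (1.200000, 0.700000); f=(0.722000, -1.540000) → (1.366060, 0.345800)
0.330000: (1.366060, 0.345800); f=(0.418400, -1.969272) → (1.462292, -0.107133)
(u(0.56), v(0.56)) ≈ (1.4623, -0.1071)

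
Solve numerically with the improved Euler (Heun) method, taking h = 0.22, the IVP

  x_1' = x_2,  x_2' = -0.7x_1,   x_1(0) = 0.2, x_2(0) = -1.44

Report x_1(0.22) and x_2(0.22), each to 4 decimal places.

Heun on (x_1,x_2): k1 = f(s_n, state_n); k2 = f(s_n + h, state_n + h·k1); state_{n+1} = state_n + (h/2)·(k1 + k2).
0.000000: (0.200000, -1.440000)
  k1 = (-1.440000, -0.140000)
  predictor → (-0.116800, -1.470800)
  k2 = (-1.470800, 0.081760)
  → (-0.120188, -1.446406)
(x_1(0.22), x_2(0.22)) ≈ (-0.1202, -1.4464)

-0.1202, -1.4464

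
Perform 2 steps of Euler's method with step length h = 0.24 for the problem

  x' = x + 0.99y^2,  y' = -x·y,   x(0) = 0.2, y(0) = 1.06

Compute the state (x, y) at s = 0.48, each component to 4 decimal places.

Euler on (x,y): x_{n+1} = x_n + h·x', y_{n+1} = y_n + h·y'.
0.000000: (0.200000, 1.060000); f=(1.312364, -0.212000) → (0.514967, 1.009120)
0.240000: (0.514967, 1.009120); f=(1.523107, -0.519664) → (0.880513, 0.884401)
(x(0.48), y(0.48)) ≈ (0.8805, 0.8844)

0.8805, 0.8844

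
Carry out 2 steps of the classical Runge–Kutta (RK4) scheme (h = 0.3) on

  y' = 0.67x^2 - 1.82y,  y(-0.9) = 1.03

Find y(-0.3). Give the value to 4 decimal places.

0.4258

RK4: k1 = f(x_n, y_n); k2 = f(x_n + h/2, y_n + (h/2)·k1); k3 = f(x_n + h/2, y_n + (h/2)·k2); k4 = f(x_n + h, y_n + h·k3); y_{n+1} = y_n + (h/6)·(k1 + 2k2 + 2k3 + k4).
x=-0.900000, y=1.030000:
  k1 = f(-0.900000, 1.030000) = -1.331900
  k2 = f(-0.750000, 0.830215) = -1.134116
  k3 = f(-0.750000, 0.859883) = -1.188111
  k4 = f(-0.600000, 0.673567) = -0.984691
  y ← 1.030000 + (0.3/6)·(k1 + 2k2 + 2k3 + k4) = 0.681948
x=-0.600000, y=0.681948:
  k1 = f(-0.600000, 0.681948) = -0.999945
  k2 = f(-0.450000, 0.531956) = -0.832485
  k3 = f(-0.450000, 0.557075) = -0.878201
  k4 = f(-0.300000, 0.418487) = -0.701347
  y ← 0.681948 + (0.3/6)·(k1 + 2k2 + 2k3 + k4) = 0.425814
y(-0.3) ≈ 0.4258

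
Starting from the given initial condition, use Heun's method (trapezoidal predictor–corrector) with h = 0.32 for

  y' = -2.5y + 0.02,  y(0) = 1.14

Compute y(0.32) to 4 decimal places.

0.5966

Heun: k1 = f(x_n, y_n); k2 = f(x_n + h, y_n + h·k1); y_{n+1} = y_n + (h/2)·(k1 + k2).
x=0.000000, y=1.140000:
  k1 = f(0.000000, 1.140000) = -2.830000
  k2 = f(0.320000, 0.234400) = -0.566000
  y ← 1.140000 + (0.32/2)·(-2.830000 + (-0.566000)) = 0.596640
y(0.32) ≈ 0.5966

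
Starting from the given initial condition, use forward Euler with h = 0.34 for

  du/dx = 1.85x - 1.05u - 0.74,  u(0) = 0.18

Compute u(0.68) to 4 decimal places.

Euler: u_{n+1} = u_n + h·f(x_n, u_n).
x=0.000000, u=0.180000: f=-0.929000 → u ← 0.180000 + 0.34·(-0.929000) = -0.135860
x=0.340000, u=-0.135860: f=0.031653 → u ← -0.135860 + 0.34·0.031653 = -0.125098
u(0.68) ≈ -0.1251

-0.1251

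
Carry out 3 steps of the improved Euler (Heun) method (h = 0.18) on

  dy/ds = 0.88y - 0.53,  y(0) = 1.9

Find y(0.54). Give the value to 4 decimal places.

Heun: k1 = f(s_n, y_n); k2 = f(s_n + h, y_n + h·k1); y_{n+1} = y_n + (h/2)·(k1 + k2).
s=0.000000, y=1.900000:
  k1 = f(0.000000, 1.900000) = 1.142000
  k2 = f(0.180000, 2.105560) = 1.322893
  y ← 1.900000 + (0.18/2)·(1.142000 + 1.322893) = 2.121840
s=0.180000, y=2.121840:
  k1 = f(0.180000, 2.121840) = 1.337220
  k2 = f(0.360000, 2.362540) = 1.549035
  y ← 2.121840 + (0.18/2)·(1.337220 + 1.549035) = 2.381603
s=0.360000, y=2.381603:
  k1 = f(0.360000, 2.381603) = 1.565811
  k2 = f(0.540000, 2.663449) = 1.813835
  y ← 2.381603 + (0.18/2)·(1.565811 + 1.813835) = 2.685771
y(0.54) ≈ 2.6858

2.6858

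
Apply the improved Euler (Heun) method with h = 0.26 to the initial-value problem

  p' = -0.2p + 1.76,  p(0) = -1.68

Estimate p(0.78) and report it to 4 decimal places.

Heun: k1 = f(t_n, p_n); k2 = f(t_n + h, p_n + h·k1); p_{n+1} = p_n + (h/2)·(k1 + k2).
t=0.000000, p=-1.680000:
  k1 = f(0.000000, -1.680000) = 2.096000
  k2 = f(0.260000, -1.135040) = 1.987008
  p ← -1.680000 + (0.26/2)·(2.096000 + 1.987008) = -1.149209
t=0.260000, p=-1.149209:
  k1 = f(0.260000, -1.149209) = 1.989842
  k2 = f(0.520000, -0.631850) = 1.886370
  p ← -1.149209 + (0.26/2)·(1.989842 + 1.886370) = -0.645301
t=0.520000, p=-0.645301:
  k1 = f(0.520000, -0.645301) = 1.889060
  k2 = f(0.780000, -0.154146) = 1.790829
  p ← -0.645301 + (0.26/2)·(1.889060 + 1.790829) = -0.166916
p(0.78) ≈ -0.1669

-0.1669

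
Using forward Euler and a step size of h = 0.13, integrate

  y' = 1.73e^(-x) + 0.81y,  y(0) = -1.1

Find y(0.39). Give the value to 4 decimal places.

Euler: y_{n+1} = y_n + h·f(x_n, y_n).
x=0.000000, y=-1.100000: f=0.839000 → y ← -1.100000 + 0.13·0.839000 = -0.990930
x=0.130000, y=-0.990930: f=0.716452 → y ← -0.990930 + 0.13·0.716452 = -0.897791
x=0.260000, y=-0.897791: f=0.606708 → y ← -0.897791 + 0.13·0.606708 = -0.818919
y(0.39) ≈ -0.8189

-0.8189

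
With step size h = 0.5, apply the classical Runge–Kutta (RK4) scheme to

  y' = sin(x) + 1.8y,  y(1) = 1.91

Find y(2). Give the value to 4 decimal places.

RK4: k1 = f(x_n, y_n); k2 = f(x_n + h/2, y_n + (h/2)·k1); k3 = f(x_n + h/2, y_n + (h/2)·k2); k4 = f(x_n + h, y_n + h·k3); y_{n+1} = y_n + (h/6)·(k1 + 2k2 + 2k3 + k4).
x=1.000000, y=1.910000:
  k1 = f(1.000000, 1.910000) = 4.279471
  k2 = f(1.250000, 2.979868) = 6.312747
  k3 = f(1.250000, 3.488187) = 7.227721
  k4 = f(1.500000, 5.523860) = 10.940444
  y ← 1.910000 + (0.5/6)·(k1 + 2k2 + 2k3 + k4) = 5.435071
x=1.500000, y=5.435071:
  k1 = f(1.500000, 5.435071) = 10.780622
  k2 = f(1.750000, 8.130226) = 15.618393
  k3 = f(1.750000, 9.339669) = 17.795390
  k4 = f(2.000000, 14.332766) = 26.708276
  y ← 5.435071 + (0.5/6)·(k1 + 2k2 + 2k3 + k4) = 14.128110
y(2) ≈ 14.1281

14.1281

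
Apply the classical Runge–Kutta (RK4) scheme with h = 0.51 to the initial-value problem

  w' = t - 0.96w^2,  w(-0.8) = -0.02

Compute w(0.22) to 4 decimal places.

-0.4093

RK4: k1 = f(t_n, w_n); k2 = f(t_n + h/2, w_n + (h/2)·k1); k3 = f(t_n + h/2, w_n + (h/2)·k2); k4 = f(t_n + h, w_n + h·k3); w_{n+1} = w_n + (h/6)·(k1 + 2k2 + 2k3 + k4).
t=-0.800000, w=-0.020000:
  k1 = f(-0.800000, -0.020000) = -0.800384
  k2 = f(-0.545000, -0.224098) = -0.593211
  k3 = f(-0.545000, -0.171269) = -0.573160
  k4 = f(-0.290000, -0.312311) = -0.383637
  w ← -0.020000 + (0.51/6)·(k1 + 2k2 + 2k3 + k4) = -0.318925
t=-0.290000, w=-0.318925:
  k1 = f(-0.290000, -0.318925) = -0.387645
  k2 = f(-0.035000, -0.417774) = -0.202554
  k3 = f(-0.035000, -0.370576) = -0.166834
  k4 = f(0.220000, -0.404010) = 0.063305
  w ← -0.318925 + (0.51/6)·(k1 + 2k2 + 2k3 + k4) = -0.409290
w(0.22) ≈ -0.4093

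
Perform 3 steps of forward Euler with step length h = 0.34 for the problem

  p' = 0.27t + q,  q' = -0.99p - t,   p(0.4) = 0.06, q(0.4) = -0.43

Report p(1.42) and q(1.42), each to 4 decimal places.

-0.3609, -1.1275

Euler on (p,q): p_{n+1} = p_n + h·p', q_{n+1} = q_n + h·q'.
0.400000: (0.060000, -0.430000); f=(-0.322000, -0.459400) → (-0.049480, -0.586196)
0.740000: (-0.049480, -0.586196); f=(-0.386396, -0.691015) → (-0.180855, -0.821141)
1.080000: (-0.180855, -0.821141); f=(-0.529541, -0.900954) → (-0.360899, -1.127465)
(p(1.42), q(1.42)) ≈ (-0.3609, -1.1275)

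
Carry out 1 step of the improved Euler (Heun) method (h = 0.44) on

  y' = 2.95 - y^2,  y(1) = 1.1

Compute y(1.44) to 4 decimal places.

1.3661

Heun: k1 = f(t_n, y_n); k2 = f(t_n + h, y_n + h·k1); y_{n+1} = y_n + (h/2)·(k1 + k2).
t=1.000000, y=1.100000:
  k1 = f(1.000000, 1.100000) = 1.740000
  k2 = f(1.440000, 1.865600) = -0.530463
  y ← 1.100000 + (0.44/2)·(1.740000 + (-0.530463)) = 1.366098
y(1.44) ≈ 1.3661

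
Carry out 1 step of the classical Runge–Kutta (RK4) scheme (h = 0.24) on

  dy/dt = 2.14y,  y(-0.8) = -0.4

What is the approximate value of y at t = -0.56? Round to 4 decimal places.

RK4: k1 = f(t_n, y_n); k2 = f(t_n + h/2, y_n + (h/2)·k1); k3 = f(t_n + h/2, y_n + (h/2)·k2); k4 = f(t_n + h, y_n + h·k3); y_{n+1} = y_n + (h/6)·(k1 + 2k2 + 2k3 + k4).
t=-0.800000, y=-0.400000:
  k1 = f(-0.800000, -0.400000) = -0.856000
  k2 = f(-0.680000, -0.502720) = -1.075821
  k3 = f(-0.680000, -0.529098) = -1.132271
  k4 = f(-0.560000, -0.671745) = -1.437534
  y ← -0.400000 + (0.24/6)·(k1 + 2k2 + 2k3 + k4) = -0.668389
y(-0.56) ≈ -0.6684

-0.6684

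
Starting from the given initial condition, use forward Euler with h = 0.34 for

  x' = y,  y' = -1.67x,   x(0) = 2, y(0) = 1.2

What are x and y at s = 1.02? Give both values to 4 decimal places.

Euler on (x,y): x_{n+1} = x_n + h·x', y_{n+1} = y_n + h·y'.
0.000000: (2.000000, 1.200000); f=(1.200000, -3.340000) → (2.408000, 0.064400)
0.340000: (2.408000, 0.064400); f=(0.064400, -4.021360) → (2.429896, -1.302862)
0.680000: (2.429896, -1.302862); f=(-1.302862, -4.057926) → (1.986923, -2.682557)
(x(1.02), y(1.02)) ≈ (1.9869, -2.6826)

1.9869, -2.6826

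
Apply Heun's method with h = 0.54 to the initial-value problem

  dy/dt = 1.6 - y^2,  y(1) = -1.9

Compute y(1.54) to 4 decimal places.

-4.4171

Heun: k1 = f(t_n, y_n); k2 = f(t_n + h, y_n + h·k1); y_{n+1} = y_n + (h/2)·(k1 + k2).
t=1.000000, y=-1.900000:
  k1 = f(1.000000, -1.900000) = -2.010000
  k2 = f(1.540000, -2.985400) = -7.312613
  y ← -1.900000 + (0.54/2)·(-2.010000 + (-7.312613)) = -4.417106
y(1.54) ≈ -4.4171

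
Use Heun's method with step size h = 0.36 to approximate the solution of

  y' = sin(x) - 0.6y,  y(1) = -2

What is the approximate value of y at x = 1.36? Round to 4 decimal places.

Heun: k1 = f(x_n, y_n); k2 = f(x_n + h, y_n + h·k1); y_{n+1} = y_n + (h/2)·(k1 + k2).
x=1.000000, y=-2.000000:
  k1 = f(1.000000, -2.000000) = 2.041471
  k2 = f(1.360000, -1.265070) = 1.736907
  y ← -2.000000 + (0.36/2)·(2.041471 + 1.736907) = -1.319892
y(1.36) ≈ -1.3199

-1.3199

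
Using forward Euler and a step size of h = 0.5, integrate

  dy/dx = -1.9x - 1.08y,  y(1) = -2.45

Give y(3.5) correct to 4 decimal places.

-4.5762

Euler: y_{n+1} = y_n + h·f(x_n, y_n).
x=1.000000, y=-2.450000: f=0.746000 → y ← -2.450000 + 0.5·0.746000 = -2.077000
x=1.500000, y=-2.077000: f=-0.606840 → y ← -2.077000 + 0.5·(-0.606840) = -2.380420
x=2.000000, y=-2.380420: f=-1.229146 → y ← -2.380420 + 0.5·(-1.229146) = -2.994993
x=2.500000, y=-2.994993: f=-1.515407 → y ← -2.994993 + 0.5·(-1.515407) = -3.752697
x=3.000000, y=-3.752697: f=-1.647087 → y ← -3.752697 + 0.5·(-1.647087) = -4.576241
y(3.5) ≈ -4.5762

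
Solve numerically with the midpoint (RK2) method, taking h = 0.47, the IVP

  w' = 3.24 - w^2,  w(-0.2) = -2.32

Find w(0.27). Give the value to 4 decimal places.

Midpoint: k1 = f(x_n, w_n); k2 = f(x_n + h/2, w_n + (h/2)·k1); w_{n+1} = w_n + h·k2.
x=-0.200000, w=-2.320000:
  k1 = f(-0.200000, -2.320000) = -2.142400
  k2 = f(0.035000, -2.823464) = -4.731949
  w ← -2.320000 + 0.47·(-4.731949) = -4.544016
w(0.27) ≈ -4.5440

-4.5440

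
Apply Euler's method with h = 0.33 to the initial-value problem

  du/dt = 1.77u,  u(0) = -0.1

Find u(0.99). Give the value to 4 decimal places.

Euler: u_{n+1} = u_n + h·f(t_n, u_n).
t=0.000000, u=-0.100000: f=-0.177000 → u ← -0.100000 + 0.33·(-0.177000) = -0.158410
t=0.330000, u=-0.158410: f=-0.280386 → u ← -0.158410 + 0.33·(-0.280386) = -0.250937
t=0.660000, u=-0.250937: f=-0.444159 → u ← -0.250937 + 0.33·(-0.444159) = -0.397510
u(0.99) ≈ -0.3975

-0.3975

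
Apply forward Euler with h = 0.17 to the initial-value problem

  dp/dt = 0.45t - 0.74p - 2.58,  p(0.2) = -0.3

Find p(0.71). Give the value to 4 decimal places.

-1.2799

Euler: p_{n+1} = p_n + h·f(t_n, p_n).
t=0.200000, p=-0.300000: f=-2.268000 → p ← -0.300000 + 0.17·(-2.268000) = -0.685560
t=0.370000, p=-0.685560: f=-1.906186 → p ← -0.685560 + 0.17·(-1.906186) = -1.009612
t=0.540000, p=-1.009612: f=-1.589887 → p ← -1.009612 + 0.17·(-1.589887) = -1.279892
p(0.71) ≈ -1.2799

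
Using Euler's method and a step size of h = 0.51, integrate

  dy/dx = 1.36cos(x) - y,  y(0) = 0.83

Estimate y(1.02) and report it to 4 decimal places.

Euler: y_{n+1} = y_n + h·f(x_n, y_n).
x=0.000000, y=0.830000: f=0.530000 → y ← 0.830000 + 0.51·0.530000 = 1.100300
x=0.510000, y=1.100300: f=0.086633 → y ← 1.100300 + 0.51·0.086633 = 1.144483
y(1.02) ≈ 1.1445

1.1445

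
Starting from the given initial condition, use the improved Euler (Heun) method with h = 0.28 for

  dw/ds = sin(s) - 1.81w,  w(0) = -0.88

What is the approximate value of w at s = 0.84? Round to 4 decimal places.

0.0026

Heun: k1 = f(s_n, w_n); k2 = f(s_n + h, w_n + h·k1); w_{n+1} = w_n + (h/2)·(k1 + k2).
s=0.000000, w=-0.880000:
  k1 = f(0.000000, -0.880000) = 1.592800
  k2 = f(0.280000, -0.434016) = 1.061925
  w ← -0.880000 + (0.28/2)·(1.592800 + 1.061925) = -0.508339
s=0.280000, w=-0.508339:
  k1 = f(0.280000, -0.508339) = 1.196448
  k2 = f(0.560000, -0.173333) = 0.844919
  w ← -0.508339 + (0.28/2)·(1.196448 + 0.844919) = -0.222547
s=0.560000, w=-0.222547:
  k1 = f(0.560000, -0.222547) = 0.933996
  k2 = f(0.840000, 0.038972) = 0.674104
  w ← -0.222547 + (0.28/2)·(0.933996 + 0.674104) = 0.002587
w(0.84) ≈ 0.0026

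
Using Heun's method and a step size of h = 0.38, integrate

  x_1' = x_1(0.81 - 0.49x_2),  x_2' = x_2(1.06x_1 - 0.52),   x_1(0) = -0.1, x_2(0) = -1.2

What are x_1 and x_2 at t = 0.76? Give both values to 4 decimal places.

Heun on (x_1,x_2): k1 = f(t_n, state_n); k2 = f(t_n + h, state_n + h·k1); state_{n+1} = state_n + (h/2)·(k1 + k2).
0.000000: (-0.100000, -1.200000)
  k1 = (-0.139800, 0.751200)
  predictor → (-0.153124, -0.914544)
  k2 = (-0.192649, 0.624004)
  → (-0.163165, -0.938711)
0.380000: (-0.163165, -0.938711)
  k1 = (-0.207215, 0.650485)
  predictor → (-0.241907, -0.691527)
  k2 = (-0.277914, 0.536916)
  → (-0.255340, -0.713105)
(x_1(0.76), x_2(0.76)) ≈ (-0.2553, -0.7131)

-0.2553, -0.7131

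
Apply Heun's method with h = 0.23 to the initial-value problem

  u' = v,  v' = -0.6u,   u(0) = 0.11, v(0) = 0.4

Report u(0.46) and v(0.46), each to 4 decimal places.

0.2841, 0.3448

Heun on (u,v): k1 = f(t_n, state_n); k2 = f(t_n + h, state_n + h·k1); state_{n+1} = state_n + (h/2)·(k1 + k2).
0.000000: (0.110000, 0.400000)
  k1 = (0.400000, -0.066000)
  predictor → (0.202000, 0.384820)
  k2 = (0.384820, -0.121200)
  → (0.200254, 0.378472)
0.230000: (0.200254, 0.378472)
  k1 = (0.378472, -0.120153)
  predictor → (0.287303, 0.350837)
  k2 = (0.350837, -0.172382)
  → (0.284125, 0.344831)
(u(0.46), v(0.46)) ≈ (0.2841, 0.3448)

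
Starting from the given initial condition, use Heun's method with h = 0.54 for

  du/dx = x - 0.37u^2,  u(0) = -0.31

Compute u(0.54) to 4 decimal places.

Heun: k1 = f(x_n, u_n); k2 = f(x_n + h, u_n + h·k1); u_{n+1} = u_n + (h/2)·(k1 + k2).
x=0.000000, u=-0.310000:
  k1 = f(0.000000, -0.310000) = -0.035557
  k2 = f(0.540000, -0.329201) = 0.499902
  u ← -0.310000 + (0.54/2)·(-0.035557 + 0.499902) = -0.184627
u(0.54) ≈ -0.1846

-0.1846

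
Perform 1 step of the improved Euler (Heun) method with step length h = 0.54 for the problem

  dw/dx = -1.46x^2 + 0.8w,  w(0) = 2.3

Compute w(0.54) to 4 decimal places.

3.3933

Heun: k1 = f(x_n, w_n); k2 = f(x_n + h, w_n + h·k1); w_{n+1} = w_n + (h/2)·(k1 + k2).
x=0.000000, w=2.300000:
  k1 = f(0.000000, 2.300000) = 1.840000
  k2 = f(0.540000, 3.293600) = 2.209144
  w ← 2.300000 + (0.54/2)·(1.840000 + 2.209144) = 3.393269
w(0.54) ≈ 3.3933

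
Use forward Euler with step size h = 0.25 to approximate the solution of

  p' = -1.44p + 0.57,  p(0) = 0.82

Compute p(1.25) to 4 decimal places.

Euler: p_{n+1} = p_n + h·f(t_n, p_n).
t=0.000000, p=0.820000: f=-0.610800 → p ← 0.820000 + 0.25·(-0.610800) = 0.667300
t=0.250000, p=0.667300: f=-0.390912 → p ← 0.667300 + 0.25·(-0.390912) = 0.569572
t=0.500000, p=0.569572: f=-0.250184 → p ← 0.569572 + 0.25·(-0.250184) = 0.507026
t=0.750000, p=0.507026: f=-0.160118 → p ← 0.507026 + 0.25·(-0.160118) = 0.466997
t=1.000000, p=0.466997: f=-0.102475 → p ← 0.466997 + 0.25·(-0.102475) = 0.441378
p(1.25) ≈ 0.4414

0.4414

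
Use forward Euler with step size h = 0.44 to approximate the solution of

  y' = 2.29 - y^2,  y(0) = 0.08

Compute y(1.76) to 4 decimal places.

Euler: y_{n+1} = y_n + h·f(s_n, y_n).
s=0.000000, y=0.080000: f=2.283600 → y ← 0.080000 + 0.44·2.283600 = 1.084784
s=0.440000, y=1.084784: f=1.113244 → y ← 1.084784 + 0.44·1.113244 = 1.574611
s=0.880000, y=1.574611: f=-0.189400 → y ← 1.574611 + 0.44·(-0.189400) = 1.491275
s=1.320000, y=1.491275: f=0.066099 → y ← 1.491275 + 0.44·0.066099 = 1.520359
y(1.76) ≈ 1.5204

1.5204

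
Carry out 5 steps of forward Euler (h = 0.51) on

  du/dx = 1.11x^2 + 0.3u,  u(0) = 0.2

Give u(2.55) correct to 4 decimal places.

Euler: u_{n+1} = u_n + h·f(x_n, u_n).
x=0.000000, u=0.200000: f=0.060000 → u ← 0.200000 + 0.51·0.060000 = 0.230600
x=0.510000, u=0.230600: f=0.357891 → u ← 0.230600 + 0.51·0.357891 = 0.413124
x=1.020000, u=0.413124: f=1.278781 → u ← 0.413124 + 0.51·1.278781 = 1.065303
x=1.530000, u=1.065303: f=2.917990 → u ← 1.065303 + 0.51·2.917990 = 2.553478
x=2.040000, u=2.553478: f=5.385419 → u ← 2.553478 + 0.51·5.385419 = 5.300042
u(2.55) ≈ 5.3000

5.3000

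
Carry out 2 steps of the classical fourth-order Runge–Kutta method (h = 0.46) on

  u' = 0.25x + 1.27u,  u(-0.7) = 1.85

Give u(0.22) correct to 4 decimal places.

RK4: k1 = f(x_n, u_n); k2 = f(x_n + h/2, u_n + (h/2)·k1); k3 = f(x_n + h/2, u_n + (h/2)·k2); k4 = f(x_n + h, u_n + h·k3); u_{n+1} = u_n + (h/6)·(k1 + 2k2 + 2k3 + k4).
x=-0.700000, u=1.850000:
  k1 = f(-0.700000, 1.850000) = 2.174500
  k2 = f(-0.470000, 2.350135) = 2.867171
  k3 = f(-0.470000, 2.509449) = 3.069501
  k4 = f(-0.240000, 3.261970) = 4.082702
  u ← 1.850000 + (0.46/6)·(k1 + 2k2 + 2k3 + k4) = 3.240009
x=-0.240000, u=3.240009:
  k1 = f(-0.240000, 3.240009) = 4.054811
  k2 = f(-0.010000, 4.172615) = 5.296721
  k3 = f(-0.010000, 4.458254) = 5.659483
  k4 = f(0.220000, 5.843371) = 7.476081
  u ← 3.240009 + (0.46/6)·(k1 + 2k2 + 2k3 + k4) = 5.803995
u(0.22) ≈ 5.8040

5.8040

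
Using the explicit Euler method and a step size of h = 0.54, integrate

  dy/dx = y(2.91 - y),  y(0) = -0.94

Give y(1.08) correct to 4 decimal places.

-11.9657

Euler: y_{n+1} = y_n + h·f(x_n, y_n).
x=0.000000, y=-0.940000: f=-3.619000 → y ← -0.940000 + 0.54·(-3.619000) = -2.894260
x=0.540000, y=-2.894260: f=-16.799038 → y ← -2.894260 + 0.54·(-16.799038) = -11.965740
y(1.08) ≈ -11.9657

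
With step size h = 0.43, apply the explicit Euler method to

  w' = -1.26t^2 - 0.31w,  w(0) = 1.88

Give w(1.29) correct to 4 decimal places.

Euler: w_{n+1} = w_n + h·f(t_n, w_n).
t=0.000000, w=1.880000: f=-0.582800 → w ← 1.880000 + 0.43·(-0.582800) = 1.629396
t=0.430000, w=1.629396: f=-0.738087 → w ← 1.629396 + 0.43·(-0.738087) = 1.312019
t=0.860000, w=1.312019: f=-1.338622 → w ← 1.312019 + 0.43·(-1.338622) = 0.736411
w(1.29) ≈ 0.7364

0.7364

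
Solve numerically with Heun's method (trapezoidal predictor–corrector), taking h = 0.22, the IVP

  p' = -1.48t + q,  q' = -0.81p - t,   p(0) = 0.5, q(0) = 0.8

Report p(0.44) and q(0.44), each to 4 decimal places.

0.6529, 0.4793

Heun on (p,q): k1 = f(t_n, state_n); k2 = f(t_n + h, state_n + h·k1); state_{n+1} = state_n + (h/2)·(k1 + k2).
0.000000: (0.500000, 0.800000)
  k1 = (0.800000, -0.405000)
  predictor → (0.676000, 0.710900)
  k2 = (0.385300, -0.767560)
  → (0.630383, 0.671018)
0.220000: (0.630383, 0.671018)
  k1 = (0.345418, -0.730610)
  predictor → (0.706375, 0.510284)
  k2 = (-0.140916, -1.012164)
  → (0.652878, 0.479313)
(p(0.44), q(0.44)) ≈ (0.6529, 0.4793)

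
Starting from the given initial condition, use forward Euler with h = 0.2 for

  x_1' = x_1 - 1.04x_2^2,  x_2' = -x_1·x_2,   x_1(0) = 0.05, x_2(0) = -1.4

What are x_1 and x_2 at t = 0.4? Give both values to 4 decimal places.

Euler on (x_1,x_2): x_1_{n+1} = x_1_n + h·x_1', x_2_{n+1} = x_2_n + h·x_2'.
0.000000: (0.050000, -1.400000); f=(-1.988400, 0.070000) → (-0.347680, -1.386000)
0.200000: (-0.347680, -1.386000); f=(-2.345516, -0.481884) → (-0.816783, -1.482377)
(x_1(0.4), x_2(0.4)) ≈ (-0.8168, -1.4824)

-0.8168, -1.4824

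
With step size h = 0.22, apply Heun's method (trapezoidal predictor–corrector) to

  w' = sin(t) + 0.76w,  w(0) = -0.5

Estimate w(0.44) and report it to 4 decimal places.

Heun: k1 = f(t_n, w_n); k2 = f(t_n + h, w_n + h·k1); w_{n+1} = w_n + (h/2)·(k1 + k2).
t=0.000000, w=-0.500000:
  k1 = f(0.000000, -0.500000) = -0.380000
  k2 = f(0.220000, -0.583600) = -0.225306
  w ← -0.500000 + (0.22/2)·(-0.380000 + (-0.225306)) = -0.566584
t=0.220000, w=-0.566584:
  k1 = f(0.220000, -0.566584) = -0.212374
  k2 = f(0.440000, -0.613306) = -0.040173
  w ← -0.566584 + (0.22/2)·(-0.212374 + (-0.040173)) = -0.594364
w(0.44) ≈ -0.5944

-0.5944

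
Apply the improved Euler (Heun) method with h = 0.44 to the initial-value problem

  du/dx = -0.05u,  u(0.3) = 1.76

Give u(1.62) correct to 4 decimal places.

1.6476

Heun: k1 = f(x_n, u_n); k2 = f(x_n + h, u_n + h·k1); u_{n+1} = u_n + (h/2)·(k1 + k2).
x=0.300000, u=1.760000:
  k1 = f(0.300000, 1.760000) = -0.088000
  k2 = f(0.740000, 1.721280) = -0.086064
  u ← 1.760000 + (0.44/2)·(-0.088000 + (-0.086064)) = 1.721706
x=0.740000, u=1.721706:
  k1 = f(0.740000, 1.721706) = -0.086085
  k2 = f(1.180000, 1.683828) = -0.084191
  u ← 1.721706 + (0.44/2)·(-0.086085 + (-0.084191)) = 1.684245
x=1.180000, u=1.684245:
  k1 = f(1.180000, 1.684245) = -0.084212
  k2 = f(1.620000, 1.647192) = -0.082360
  u ← 1.684245 + (0.44/2)·(-0.084212 + (-0.082360)) = 1.647599
u(1.62) ≈ 1.6476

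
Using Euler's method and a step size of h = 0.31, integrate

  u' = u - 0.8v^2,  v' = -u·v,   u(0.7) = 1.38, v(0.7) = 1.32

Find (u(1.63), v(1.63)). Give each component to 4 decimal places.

Euler on (u,v): u_{n+1} = u_n + h·u', v_{n+1} = v_n + h·v'.
0.700000: (1.380000, 1.320000); f=(-0.013920, -1.821600) → (1.375685, 0.755304)
1.010000: (1.375685, 0.755304); f=(0.919297, -1.039060) → (1.660667, 0.433195)
1.320000: (1.660667, 0.433195); f=(1.510540, -0.719393) → (2.128935, 0.210183)
(u(1.63), v(1.63)) ≈ (2.1289, 0.2102)

2.1289, 0.2102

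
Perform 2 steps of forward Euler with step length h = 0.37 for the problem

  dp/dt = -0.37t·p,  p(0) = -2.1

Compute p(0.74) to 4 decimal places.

-1.9936

Euler: p_{n+1} = p_n + h·f(t_n, p_n).
t=0.000000, p=-2.100000: f=0.000000 → p ← -2.100000 + 0.37·0.000000 = -2.100000
t=0.370000, p=-2.100000: f=0.287490 → p ← -2.100000 + 0.37·0.287490 = -1.993629
p(0.74) ≈ -1.9936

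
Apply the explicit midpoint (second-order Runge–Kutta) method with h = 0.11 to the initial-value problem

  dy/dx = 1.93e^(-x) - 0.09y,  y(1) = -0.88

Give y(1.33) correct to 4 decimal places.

-0.6579

Midpoint: k1 = f(x_n, y_n); k2 = f(x_n + h/2, y_n + (h/2)·k1); y_{n+1} = y_n + h·k2.
x=1.000000, y=-0.880000:
  k1 = f(1.000000, -0.880000) = 0.789207
  k2 = f(1.055000, -0.836594) = 0.747305
  y ← -0.880000 + 0.11·0.747305 = -0.797796
x=1.110000, y=-0.797796:
  k1 = f(1.110000, -0.797796) = 0.707850
  k2 = f(1.165000, -0.758865) = 0.670309
  y ← -0.797796 + 0.11·0.670309 = -0.724063
x=1.220000, y=-0.724063:
  k1 = f(1.220000, -0.724063) = 0.634960
  k2 = f(1.275000, -0.689140) = 0.601324
  y ← -0.724063 + 0.11·0.601324 = -0.657917
y(1.33) ≈ -0.6579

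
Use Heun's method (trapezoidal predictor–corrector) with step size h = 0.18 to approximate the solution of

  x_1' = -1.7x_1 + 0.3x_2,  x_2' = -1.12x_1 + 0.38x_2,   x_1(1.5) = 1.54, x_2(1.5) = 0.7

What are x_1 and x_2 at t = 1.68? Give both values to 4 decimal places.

Heun on (x_1,x_2): k1 = f(t_n, state_n); k2 = f(t_n + h, state_n + h·k1); state_{n+1} = state_n + (h/2)·(k1 + k2).
1.500000: (1.540000, 0.700000)
  k1 = (-2.408000, -1.458800)
  predictor → (1.106560, 0.437416)
  k2 = (-1.749927, -1.073129)
  → (1.165787, 0.472126)
(x_1(1.68), x_2(1.68)) ≈ (1.1658, 0.4721)

1.1658, 0.4721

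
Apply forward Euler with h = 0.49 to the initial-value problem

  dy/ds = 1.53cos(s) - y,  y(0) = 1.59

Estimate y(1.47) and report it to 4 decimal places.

Euler: y_{n+1} = y_n + h·f(s_n, y_n).
s=0.000000, y=1.590000: f=-0.060000 → y ← 1.590000 + 0.49·(-0.060000) = 1.560600
s=0.490000, y=1.560600: f=-0.210631 → y ← 1.560600 + 0.49·(-0.210631) = 1.457391
s=0.980000, y=1.457391: f=-0.605146 → y ← 1.457391 + 0.49·(-0.605146) = 1.160869
y(1.47) ≈ 1.1609

1.1609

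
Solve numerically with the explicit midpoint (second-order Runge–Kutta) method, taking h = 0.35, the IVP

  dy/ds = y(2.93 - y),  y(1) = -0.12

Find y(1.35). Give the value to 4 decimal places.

-0.3206

Midpoint: k1 = f(s_n, y_n); k2 = f(s_n + h/2, y_n + (h/2)·k1); y_{n+1} = y_n + h·k2.
s=1.000000, y=-0.120000:
  k1 = f(1.000000, -0.120000) = -0.366000
  k2 = f(1.175000, -0.184050) = -0.573141
  y ← -0.120000 + 0.35·(-0.573141) = -0.320599
y(1.35) ≈ -0.3206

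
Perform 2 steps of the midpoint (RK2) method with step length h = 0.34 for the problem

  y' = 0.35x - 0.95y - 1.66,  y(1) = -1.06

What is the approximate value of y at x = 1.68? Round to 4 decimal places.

Midpoint: k1 = f(x_n, y_n); k2 = f(x_n + h/2, y_n + (h/2)·k1); y_{n+1} = y_n + h·k2.
x=1.000000, y=-1.060000:
  k1 = f(1.000000, -1.060000) = -0.303000
  k2 = f(1.170000, -1.111510) = -0.194565
  y ← -1.060000 + 0.34·(-0.194565) = -1.126152
x=1.340000, y=-1.126152:
  k1 = f(1.340000, -1.126152) = -0.121155
  k2 = f(1.510000, -1.146749) = -0.042089
  y ← -1.126152 + 0.34·(-0.042089) = -1.140462
y(1.68) ≈ -1.1405

-1.1405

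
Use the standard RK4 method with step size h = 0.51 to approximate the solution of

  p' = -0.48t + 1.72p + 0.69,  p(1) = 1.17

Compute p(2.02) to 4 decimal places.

6.8279

RK4: k1 = f(t_n, p_n); k2 = f(t_n + h/2, p_n + (h/2)·k1); k3 = f(t_n + h/2, p_n + (h/2)·k2); k4 = f(t_n + h, p_n + h·k3); p_{n+1} = p_n + (h/6)·(k1 + 2k2 + 2k3 + k4).
t=1.000000, p=1.170000:
  k1 = f(1.000000, 1.170000) = 2.222400
  k2 = f(1.255000, 1.736712) = 3.074745
  k3 = f(1.255000, 1.954060) = 3.448583
  k4 = f(1.510000, 2.928777) = 5.002697
  p ← 1.170000 + (0.51/6)·(k1 + 2k2 + 2k3 + k4) = 2.893099
t=1.510000, p=2.893099:
  k1 = f(1.510000, 2.893099) = 4.941330
  k2 = f(1.765000, 4.153138) = 6.986198
  k3 = f(1.765000, 4.674579) = 7.883076
  k4 = f(2.020000, 6.913468) = 11.611565
  p ← 2.893099 + (0.51/6)·(k1 + 2k2 + 2k3 + k4) = 6.827872
p(2.02) ≈ 6.8279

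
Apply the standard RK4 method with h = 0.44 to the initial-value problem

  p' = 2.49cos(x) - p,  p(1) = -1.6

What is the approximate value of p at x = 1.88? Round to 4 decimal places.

-0.5709

RK4: k1 = f(x_n, p_n); k2 = f(x_n + h/2, p_n + (h/2)·k1); k3 = f(x_n + h/2, p_n + (h/2)·k2); k4 = f(x_n + h, p_n + h·k3); p_{n+1} = p_n + (h/6)·(k1 + 2k2 + 2k3 + k4).
x=1.000000, p=-1.600000:
  k1 = f(1.000000, -1.600000) = 2.945353
  k2 = f(1.220000, -0.952022) = 1.807700
  k3 = f(1.220000, -1.202306) = 2.057984
  k4 = f(1.440000, -0.694487) = 1.019242
  p ← -1.600000 + (0.44/6)·(k1 + 2k2 + 2k3 + k4) = -0.742296
x=1.440000, p=-0.742296:
  k1 = f(1.440000, -0.742296) = 1.067051
  k2 = f(1.660000, -0.507545) = 0.285722
  k3 = f(1.660000, -0.679437) = 0.457614
  k4 = f(1.880000, -0.540946) = -0.216762
  p ← -0.742296 + (0.44/6)·(k1 + 2k2 + 2k3 + k4) = -0.570919
p(1.88) ≈ -0.5709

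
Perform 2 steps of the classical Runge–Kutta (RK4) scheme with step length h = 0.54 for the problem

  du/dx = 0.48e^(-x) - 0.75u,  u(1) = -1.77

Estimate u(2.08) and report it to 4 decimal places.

RK4: k1 = f(x_n, u_n); k2 = f(x_n + h/2, u_n + (h/2)·k1); k3 = f(x_n + h/2, u_n + (h/2)·k2); k4 = f(x_n + h, u_n + h·k3); u_{n+1} = u_n + (h/6)·(k1 + 2k2 + 2k3 + k4).
x=1.000000, u=-1.770000:
  k1 = f(1.000000, -1.770000) = 1.504082
  k2 = f(1.270000, -1.363898) = 1.157723
  k3 = f(1.270000, -1.457415) = 1.227860
  k4 = f(1.540000, -1.106955) = 0.933119
  u ← -1.770000 + (0.54/6)·(k1 + 2k2 + 2k3 + k4) = -1.121247
x=1.540000, u=-1.121247:
  k1 = f(1.540000, -1.121247) = 0.943838
  k2 = f(1.810000, -0.866411) = 0.728362
  k3 = f(1.810000, -0.924589) = 0.771996
  k4 = f(2.080000, -0.704369) = 0.588243
  u ← -1.121247 + (0.54/6)·(k1 + 2k2 + 2k3 + k4) = -0.713295
u(2.08) ≈ -0.7133

-0.7133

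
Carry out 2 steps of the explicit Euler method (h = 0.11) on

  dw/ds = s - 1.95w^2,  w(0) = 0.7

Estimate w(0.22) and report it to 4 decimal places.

Euler: w_{n+1} = w_n + h·f(s_n, w_n).
s=0.000000, w=0.700000: f=-0.955500 → w ← 0.700000 + 0.11·(-0.955500) = 0.594895
s=0.110000, w=0.594895: f=-0.580105 → w ← 0.594895 + 0.11·(-0.580105) = 0.531083
w(0.22) ≈ 0.5311

0.5311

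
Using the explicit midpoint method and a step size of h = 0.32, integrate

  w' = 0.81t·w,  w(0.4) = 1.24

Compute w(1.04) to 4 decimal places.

Midpoint: k1 = f(t_n, w_n); k2 = f(t_n + h/2, w_n + (h/2)·k1); w_{n+1} = w_n + h·k2.
t=0.400000, w=1.240000:
  k1 = f(0.400000, 1.240000) = 0.401760
  k2 = f(0.560000, 1.304282) = 0.591622
  w ← 1.240000 + 0.32·0.591622 = 1.429319
t=0.720000, w=1.429319:
  k1 = f(0.720000, 1.429319) = 0.833579
  k2 = f(0.880000, 1.562692) = 1.113887
  w ← 1.429319 + 0.32·1.113887 = 1.785763
w(1.04) ≈ 1.7858

1.7858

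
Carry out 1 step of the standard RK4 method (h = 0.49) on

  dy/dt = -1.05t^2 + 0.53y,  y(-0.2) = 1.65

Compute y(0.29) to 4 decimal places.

2.1268

RK4: k1 = f(t_n, y_n); k2 = f(t_n + h/2, y_n + (h/2)·k1); k3 = f(t_n + h/2, y_n + (h/2)·k2); k4 = f(t_n + h, y_n + h·k3); y_{n+1} = y_n + (h/6)·(k1 + 2k2 + 2k3 + k4).
t=-0.200000, y=1.650000:
  k1 = f(-0.200000, 1.650000) = 0.832500
  k2 = f(0.045000, 1.853962) = 0.980474
  k3 = f(0.045000, 1.890216) = 0.999688
  k4 = f(0.290000, 2.139847) = 1.045814
  y ← 1.650000 + (0.49/6)·(k1 + 2k2 + 2k3 + k4) = 2.126822
y(0.29) ≈ 2.1268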